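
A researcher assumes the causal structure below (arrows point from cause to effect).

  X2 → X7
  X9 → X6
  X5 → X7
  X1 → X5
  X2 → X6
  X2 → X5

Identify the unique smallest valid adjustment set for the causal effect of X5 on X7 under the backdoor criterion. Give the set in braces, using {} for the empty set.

Variables eligible for adjustment (non-descendants of X5, excluding X5 and X7): {X1, X2, X6, X9}.
Backdoor paths from X5 to X7:
  P1: X5 <- X2 -> X7
The empty set is not sufficient: P1 (X5 <- X2 -> X7) has no collider blocking it and no conditioned non-collider, so it is open.
Try {X2}:
  P1: blocked at fork node X2 ∈ conditioning set.
{X2} contains no descendant of X5 and blocks every backdoor path.
No other singleton works — e.g. {X1} leaves P1 open — so {X2} is the unique smallest valid adjustment set.

{X2}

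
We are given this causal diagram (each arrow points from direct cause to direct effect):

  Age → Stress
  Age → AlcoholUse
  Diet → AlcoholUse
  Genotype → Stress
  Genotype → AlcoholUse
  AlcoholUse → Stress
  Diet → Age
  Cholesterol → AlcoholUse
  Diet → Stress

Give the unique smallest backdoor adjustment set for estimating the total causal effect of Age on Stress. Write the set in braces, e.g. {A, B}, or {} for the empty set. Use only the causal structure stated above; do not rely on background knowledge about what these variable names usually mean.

{Diet}

Variables eligible for adjustment (non-descendants of Age, excluding Age and Stress): {Cholesterol, Diet, Genotype}.
Backdoor paths from Age to Stress:
  P1: Age <- Diet -> AlcoholUse <- Genotype -> Stress
  P2: Age <- Diet -> AlcoholUse -> Stress
  P3: Age <- Diet -> Stress
The empty set is not sufficient: P2 (Age <- Diet -> AlcoholUse -> Stress) has no collider blocking it and no conditioned non-collider, so it is open.
Try {Diet}:
  P1: blocked at fork node Diet ∈ conditioning set.
  P2: blocked at fork node Diet ∈ conditioning set.
  P3: blocked at fork node Diet ∈ conditioning set.
{Diet} contains no descendant of Age and blocks every backdoor path.
No other singleton works — e.g. {Genotype} leaves P2 open — so {Diet} is the unique smallest valid adjustment set.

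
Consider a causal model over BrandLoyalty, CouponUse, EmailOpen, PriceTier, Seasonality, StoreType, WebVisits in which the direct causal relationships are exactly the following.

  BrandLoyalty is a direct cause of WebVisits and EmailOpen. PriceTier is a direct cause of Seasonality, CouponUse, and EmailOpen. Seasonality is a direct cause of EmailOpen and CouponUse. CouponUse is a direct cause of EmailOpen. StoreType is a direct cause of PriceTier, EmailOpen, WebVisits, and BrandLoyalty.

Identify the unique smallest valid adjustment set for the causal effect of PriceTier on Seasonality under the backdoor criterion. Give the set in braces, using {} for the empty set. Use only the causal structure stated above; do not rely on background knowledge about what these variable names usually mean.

{}

Variables eligible for adjustment (non-descendants of PriceTier, excluding PriceTier and Seasonality): {BrandLoyalty, StoreType, WebVisits}.
Backdoor paths from PriceTier to Seasonality:
  P1: PriceTier <- StoreType -> BrandLoyalty -> EmailOpen <- Seasonality
  P2: PriceTier <- StoreType -> BrandLoyalty -> EmailOpen <- CouponUse <- Seasonality
  P3: PriceTier <- StoreType -> WebVisits <- BrandLoyalty -> EmailOpen <- Seasonality
  P4: PriceTier <- StoreType -> WebVisits <- BrandLoyalty -> EmailOpen <- CouponUse <- Seasonality
  P5: PriceTier <- StoreType -> EmailOpen <- Seasonality
  P6: PriceTier <- StoreType -> EmailOpen <- CouponUse <- Seasonality
Each backdoor path contains an unconditioned collider, so every path is already blocked with the empty conditioning set:
  P1: blocked at collider EmailOpen (neither it nor any descendant is in the conditioning set).
  P2: blocked at collider EmailOpen (neither it nor any descendant is in the conditioning set).
  P3: blocked at collider WebVisits (neither it nor any descendant is in the conditioning set).
  P4: blocked at collider WebVisits (neither it nor any descendant is in the conditioning set).
  P5: blocked at collider EmailOpen (neither it nor any descendant is in the conditioning set).
  P6: blocked at collider EmailOpen (neither it nor any descendant is in the conditioning set).
The empty set is therefore the unique smallest valid set.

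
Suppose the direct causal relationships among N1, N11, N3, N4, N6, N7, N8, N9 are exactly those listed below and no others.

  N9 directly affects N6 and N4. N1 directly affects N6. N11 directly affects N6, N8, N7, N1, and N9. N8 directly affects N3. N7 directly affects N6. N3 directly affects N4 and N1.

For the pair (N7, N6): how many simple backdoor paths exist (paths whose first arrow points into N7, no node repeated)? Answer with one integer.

7

A backdoor path from N7 to N6 is any simple undirected path whose first edge points into N7 (i.e. leaves N7 via a parent).
Parents of N7: {N11}.
Enumerating:
  P1: N7 <- N11 -> N9 -> N4 <- N3 -> N1 -> N6
  P2: N7 <- N11 -> N9 -> N6
  P3: N7 <- N11 -> N8 -> N3 -> N4 <- N9 -> N6
  P4: N7 <- N11 -> N8 -> N3 -> N1 -> N6
  P5: N7 <- N11 -> N1 <- N3 -> N4 <- N9 -> N6
  P6: N7 <- N11 -> N1 -> N6
  P7: N7 <- N11 -> N6
That exhausts the simple backdoor paths. Count: 7.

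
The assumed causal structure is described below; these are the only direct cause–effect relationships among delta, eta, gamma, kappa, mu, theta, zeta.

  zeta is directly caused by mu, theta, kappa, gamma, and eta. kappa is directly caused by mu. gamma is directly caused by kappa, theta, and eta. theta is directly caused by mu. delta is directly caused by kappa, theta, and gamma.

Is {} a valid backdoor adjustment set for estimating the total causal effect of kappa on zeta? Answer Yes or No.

No

Backdoor paths from kappa to zeta (paths whose first edge points into kappa):
  P1: kappa <- mu -> theta -> gamma <- eta -> zeta
  P2: kappa <- mu -> theta -> gamma -> zeta
  P3: kappa <- mu -> theta -> zeta
  P4: kappa <- mu -> theta -> delta <- gamma <- eta -> zeta
  P5: kappa <- mu -> theta -> delta <- gamma -> zeta
  P6: kappa <- mu -> zeta
Condition 1 (no descendant of kappa in the set): holds — descendants of kappa are {delta, gamma, zeta}; none are in {}.
Condition 2 (every backdoor path blocked by {}):
  P1: blocked at collider gamma (neither it nor any descendant is in the conditioning set).
  P2: open — no interior node is in the conditioning set.
  P3: open — no interior node is in the conditioning set.
  P4: blocked at collider delta (neither it nor any descendant is in the conditioning set).
  P5: blocked at collider delta (neither it nor any descendant is in the conditioning set).
  P6: open — no interior node is in the conditioning set.
{} does not satisfy the backdoor criterion.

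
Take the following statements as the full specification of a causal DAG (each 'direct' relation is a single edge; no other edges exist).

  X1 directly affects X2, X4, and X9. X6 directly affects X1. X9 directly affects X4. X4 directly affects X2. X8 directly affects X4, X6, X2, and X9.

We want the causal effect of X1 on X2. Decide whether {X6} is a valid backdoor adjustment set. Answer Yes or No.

Backdoor paths from X1 to X2 (paths whose first edge points into X1):
  P1: X1 <- X6 <- X8 -> X9 -> X4 -> X2
  P2: X1 <- X6 <- X8 -> X4 -> X2
  P3: X1 <- X6 <- X8 -> X2
Condition 1 (no descendant of X1 in the set): holds — descendants of X1 are {X2, X4, X9}; none are in {X6}.
Condition 2 (every backdoor path blocked by {X6}):
  P1: blocked at chain node X6 ∈ conditioning set.
  P2: blocked at chain node X6 ∈ conditioning set.
  P3: blocked at chain node X6 ∈ conditioning set.
{X6} satisfies the backdoor criterion.

Yes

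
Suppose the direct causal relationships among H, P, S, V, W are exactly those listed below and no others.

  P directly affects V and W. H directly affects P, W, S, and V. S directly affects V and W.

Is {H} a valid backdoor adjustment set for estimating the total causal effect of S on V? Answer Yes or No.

Backdoor paths from S to V (paths whose first edge points into S):
  P1: S <- H -> P -> V
  P2: S <- H -> V
  P3: S <- H -> W <- P -> V
Condition 1 (no descendant of S in the set): holds — descendants of S are {V, W}; none are in {H}.
Condition 2 (every backdoor path blocked by {H}):
  P1: blocked at fork node H ∈ conditioning set.
  P2: blocked at fork node H ∈ conditioning set.
  P3: blocked at fork node H ∈ conditioning set.
{H} satisfies the backdoor criterion.

Yes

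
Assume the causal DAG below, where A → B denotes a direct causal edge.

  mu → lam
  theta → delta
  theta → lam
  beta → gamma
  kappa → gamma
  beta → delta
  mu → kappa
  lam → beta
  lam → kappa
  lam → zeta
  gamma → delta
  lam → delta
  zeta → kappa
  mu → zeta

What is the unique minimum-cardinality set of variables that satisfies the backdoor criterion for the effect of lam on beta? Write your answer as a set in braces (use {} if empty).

{}

Variables eligible for adjustment (non-descendants of lam, excluding lam and beta): {mu, theta}.
Backdoor paths from lam to beta:
  P1: lam <- theta -> delta <- beta
  P2: lam <- theta -> delta <- gamma <- beta
  P3: lam <- mu -> zeta -> kappa -> gamma <- beta
  P4: lam <- mu -> zeta -> kappa -> gamma -> delta <- beta
  P5: lam <- mu -> kappa -> gamma <- beta
  P6: lam <- mu -> kappa -> gamma -> delta <- beta
Each backdoor path contains an unconditioned collider, so every path is already blocked with the empty conditioning set:
  P1: blocked at collider delta (neither it nor any descendant is in the conditioning set).
  P2: blocked at collider delta (neither it nor any descendant is in the conditioning set).
  P3: blocked at collider gamma (neither it nor any descendant is in the conditioning set).
  P4: blocked at collider delta (neither it nor any descendant is in the conditioning set).
  P5: blocked at collider gamma (neither it nor any descendant is in the conditioning set).
  P6: blocked at collider delta (neither it nor any descendant is in the conditioning set).
The empty set is therefore the unique smallest valid set.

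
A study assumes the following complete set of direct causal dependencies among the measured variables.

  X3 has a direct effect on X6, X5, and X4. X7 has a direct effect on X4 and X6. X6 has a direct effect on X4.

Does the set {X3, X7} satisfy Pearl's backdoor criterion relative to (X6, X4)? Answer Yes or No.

Yes

Backdoor paths from X6 to X4 (paths whose first edge points into X6):
  P1: X6 <- X3 -> X4
  P2: X6 <- X7 -> X4
Condition 1 (no descendant of X6 in the set): holds — descendants of X6 are {X4}; none are in {X3, X7}.
Condition 2 (every backdoor path blocked by {X3, X7}):
  P1: blocked at fork node X3 ∈ conditioning set.
  P2: blocked at fork node X7 ∈ conditioning set.
{X3, X7} satisfies the backdoor criterion.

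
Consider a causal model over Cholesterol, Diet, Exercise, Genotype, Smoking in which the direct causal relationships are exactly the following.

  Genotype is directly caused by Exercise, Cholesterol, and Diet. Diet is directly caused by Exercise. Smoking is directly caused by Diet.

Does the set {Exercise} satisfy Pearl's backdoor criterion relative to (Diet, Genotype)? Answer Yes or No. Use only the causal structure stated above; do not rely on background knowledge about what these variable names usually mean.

Backdoor paths from Diet to Genotype (paths whose first edge points into Diet):
  P1: Diet <- Exercise -> Genotype
Condition 1 (no descendant of Diet in the set): holds — descendants of Diet are {Genotype, Smoking}; none are in {Exercise}.
Condition 2 (every backdoor path blocked by {Exercise}):
  P1: blocked at fork node Exercise ∈ conditioning set.
{Exercise} satisfies the backdoor criterion.

Yes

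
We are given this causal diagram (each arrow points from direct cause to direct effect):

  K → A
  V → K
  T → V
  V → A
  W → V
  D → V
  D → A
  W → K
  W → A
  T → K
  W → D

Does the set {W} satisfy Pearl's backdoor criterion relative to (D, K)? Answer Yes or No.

Backdoor paths from D to K (paths whose first edge points into D):
  P1: D <- W -> V <- T -> K
  P2: D <- W -> V -> K
  P3: D <- W -> V -> A <- K
  P4: D <- W -> K
  P5: D <- W -> A <- V <- T -> K
  P6: D <- W -> A <- V -> K
  P7: D <- W -> A <- K
Condition 1 (no descendant of D in the set): holds — descendants of D are {A, K, V}; none are in {W}.
Condition 2 (every backdoor path blocked by {W}):
  P1: blocked at fork node W ∈ conditioning set.
  P2: blocked at fork node W ∈ conditioning set.
  P3: blocked at fork node W ∈ conditioning set.
  P4: blocked at fork node W ∈ conditioning set.
  P5: blocked at fork node W ∈ conditioning set.
  P6: blocked at fork node W ∈ conditioning set.
  P7: blocked at fork node W ∈ conditioning set.
{W} satisfies the backdoor criterion.

Yes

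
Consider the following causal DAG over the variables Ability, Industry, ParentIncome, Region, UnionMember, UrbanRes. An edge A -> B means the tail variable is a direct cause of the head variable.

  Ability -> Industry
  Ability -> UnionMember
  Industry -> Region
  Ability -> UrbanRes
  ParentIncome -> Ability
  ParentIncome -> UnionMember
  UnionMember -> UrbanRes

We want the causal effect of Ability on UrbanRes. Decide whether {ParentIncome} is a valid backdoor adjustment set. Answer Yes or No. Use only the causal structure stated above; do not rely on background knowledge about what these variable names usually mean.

Backdoor paths from Ability to UrbanRes (paths whose first edge points into Ability):
  P1: Ability <- ParentIncome -> UnionMember -> UrbanRes
Condition 1 (no descendant of Ability in the set): holds — descendants of Ability are {Industry, Region, UnionMember, UrbanRes}; none are in {ParentIncome}.
Condition 2 (every backdoor path blocked by {ParentIncome}):
  P1: blocked at fork node ParentIncome ∈ conditioning set.
{ParentIncome} satisfies the backdoor criterion.

Yes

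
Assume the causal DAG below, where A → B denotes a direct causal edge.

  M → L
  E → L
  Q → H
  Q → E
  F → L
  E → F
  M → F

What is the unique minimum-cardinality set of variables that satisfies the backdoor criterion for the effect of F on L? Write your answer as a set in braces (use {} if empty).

Variables eligible for adjustment (non-descendants of F, excluding F and L): {E, H, M, Q}.
Backdoor paths from F to L:
  P1: F <- M -> L
  P2: F <- E -> L
The empty set is not sufficient: P1 (F <- M -> L) has no collider blocking it and no conditioned non-collider, so it is open.
Try {E, M}:
  P1: blocked at fork node M ∈ conditioning set.
  P2: blocked at fork node E ∈ conditioning set.
{E, M} contains no descendant of F and blocks every backdoor path.
Every element of {E, M} is needed (dropping E leaves P2 open; dropping M leaves P1 open), so no proper subset is valid.
Among all size-2 subsets of the eligible variables, only {E, M} blocks every backdoor path, so it is the unique smallest valid adjustment set.

{E, M}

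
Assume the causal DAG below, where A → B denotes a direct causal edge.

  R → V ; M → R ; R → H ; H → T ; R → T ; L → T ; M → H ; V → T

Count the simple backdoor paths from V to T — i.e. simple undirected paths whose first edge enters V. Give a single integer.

A backdoor path from V to T is any simple undirected path whose first edge points into V (i.e. leaves V via a parent).
Parents of V: {R}.
Enumerating:
  P1: V <- R <- M -> H -> T
  P2: V <- R -> H -> T
  P3: V <- R -> T
That exhausts the simple backdoor paths. Count: 3.

3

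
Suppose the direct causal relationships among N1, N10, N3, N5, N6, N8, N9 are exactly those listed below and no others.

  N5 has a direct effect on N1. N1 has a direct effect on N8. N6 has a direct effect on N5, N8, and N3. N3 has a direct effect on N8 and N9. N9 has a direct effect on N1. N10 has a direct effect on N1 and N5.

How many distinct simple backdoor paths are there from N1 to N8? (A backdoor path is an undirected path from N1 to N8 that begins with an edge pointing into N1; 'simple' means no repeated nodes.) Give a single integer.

A backdoor path from N1 to N8 is any simple undirected path whose first edge points into N1 (i.e. leaves N1 via a parent).
Parents of N1: {N10, N5, N9}.
Enumerating:
  P1: N1 <- N10 -> N5 <- N6 -> N3 -> N8
  P2: N1 <- N10 -> N5 <- N6 -> N8
  P3: N1 <- N9 <- N3 <- N6 -> N8
  P4: N1 <- N9 <- N3 -> N8
  P5: N1 <- N5 <- N6 -> N3 -> N8
  P6: N1 <- N5 <- N6 -> N8
That exhausts the simple backdoor paths. Count: 6.

6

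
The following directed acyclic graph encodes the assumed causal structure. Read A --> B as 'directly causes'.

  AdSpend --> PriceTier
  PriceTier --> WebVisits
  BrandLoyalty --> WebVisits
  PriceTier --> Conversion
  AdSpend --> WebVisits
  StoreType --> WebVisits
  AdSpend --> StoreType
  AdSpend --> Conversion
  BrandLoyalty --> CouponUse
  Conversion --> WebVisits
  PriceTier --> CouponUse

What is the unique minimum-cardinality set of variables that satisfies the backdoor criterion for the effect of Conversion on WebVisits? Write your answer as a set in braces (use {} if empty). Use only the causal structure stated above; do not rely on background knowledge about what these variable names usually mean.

Variables eligible for adjustment (non-descendants of Conversion, excluding Conversion and WebVisits): {AdSpend, BrandLoyalty, CouponUse, PriceTier, StoreType}.
Backdoor paths from Conversion to WebVisits:
  P1: Conversion <- AdSpend -> StoreType -> WebVisits
  P2: Conversion <- AdSpend -> PriceTier -> CouponUse <- BrandLoyalty -> WebVisits
  P3: Conversion <- AdSpend -> PriceTier -> WebVisits
  P4: Conversion <- AdSpend -> WebVisits
  P5: Conversion <- PriceTier <- AdSpend -> StoreType -> WebVisits
  P6: Conversion <- PriceTier <- AdSpend -> WebVisits
  P7: Conversion <- PriceTier -> CouponUse <- BrandLoyalty -> WebVisits
  P8: Conversion <- PriceTier -> WebVisits
The empty set is not sufficient: P1 (Conversion <- AdSpend -> StoreType -> WebVisits) has no collider blocking it and no conditioned non-collider, so it is open.
Try {AdSpend, PriceTier}:
  P1: blocked at fork node AdSpend ∈ conditioning set.
  P2: blocked at fork node AdSpend ∈ conditioning set.
  P3: blocked at fork node AdSpend ∈ conditioning set.
  P4: blocked at fork node AdSpend ∈ conditioning set.
  P5: blocked at chain node PriceTier ∈ conditioning set.
  P6: blocked at chain node PriceTier ∈ conditioning set.
  P7: blocked at fork node PriceTier ∈ conditioning set.
  P8: blocked at fork node PriceTier ∈ conditioning set.
{AdSpend, PriceTier} contains no descendant of Conversion and blocks every backdoor path.
Every element of {AdSpend, PriceTier} is needed (dropping AdSpend leaves P1 open; dropping PriceTier leaves P8 open), so no proper subset is valid.
Among all size-2 subsets of the eligible variables, only {AdSpend, PriceTier} blocks every backdoor path, so it is the unique smallest valid adjustment set.

{AdSpend, PriceTier}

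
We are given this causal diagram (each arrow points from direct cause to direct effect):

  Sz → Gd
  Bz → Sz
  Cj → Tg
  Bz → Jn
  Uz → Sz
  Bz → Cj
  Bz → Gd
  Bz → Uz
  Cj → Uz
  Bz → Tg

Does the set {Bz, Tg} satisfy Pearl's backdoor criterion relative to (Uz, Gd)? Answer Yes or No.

Yes

Backdoor paths from Uz to Gd (paths whose first edge points into Uz):
  P1: Uz <- Bz -> Sz -> Gd
  P2: Uz <- Bz -> Gd
  P3: Uz <- Cj <- Bz -> Sz -> Gd
  P4: Uz <- Cj <- Bz -> Gd
  P5: Uz <- Cj -> Tg <- Bz -> Sz -> Gd
  P6: Uz <- Cj -> Tg <- Bz -> Gd
Condition 1 (no descendant of Uz in the set): holds — descendants of Uz are {Gd, Sz}; none are in {Bz, Tg}.
Condition 2 (every backdoor path blocked by {Bz, Tg}):
  P1: blocked at fork node Bz ∈ conditioning set.
  P2: blocked at fork node Bz ∈ conditioning set.
  P3: blocked at fork node Bz ∈ conditioning set.
  P4: blocked at fork node Bz ∈ conditioning set.
  P5: blocked at fork node Bz ∈ conditioning set.
  P6: blocked at fork node Bz ∈ conditioning set.
{Bz, Tg} satisfies the backdoor criterion.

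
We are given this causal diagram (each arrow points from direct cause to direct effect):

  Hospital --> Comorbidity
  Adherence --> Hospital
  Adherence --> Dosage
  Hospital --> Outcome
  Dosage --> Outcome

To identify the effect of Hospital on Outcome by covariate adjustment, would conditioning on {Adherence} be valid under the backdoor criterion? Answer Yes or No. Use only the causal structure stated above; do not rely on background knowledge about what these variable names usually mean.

Backdoor paths from Hospital to Outcome (paths whose first edge points into Hospital):
  P1: Hospital <- Adherence -> Dosage -> Outcome
Condition 1 (no descendant of Hospital in the set): holds — descendants of Hospital are {Comorbidity, Outcome}; none are in {Adherence}.
Condition 2 (every backdoor path blocked by {Adherence}):
  P1: blocked at fork node Adherence ∈ conditioning set.
{Adherence} satisfies the backdoor criterion.

Yes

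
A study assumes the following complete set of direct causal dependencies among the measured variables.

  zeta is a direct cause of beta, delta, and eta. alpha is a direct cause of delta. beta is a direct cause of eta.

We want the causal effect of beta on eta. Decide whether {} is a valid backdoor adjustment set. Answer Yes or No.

No

Backdoor paths from beta to eta (paths whose first edge points into beta):
  P1: beta <- zeta -> eta
Condition 1 (no descendant of beta in the set): holds — descendants of beta are {eta}; none are in {}.
Condition 2 (every backdoor path blocked by {}):
  P1: open — no interior node is in the conditioning set.
{} does not satisfy the backdoor criterion.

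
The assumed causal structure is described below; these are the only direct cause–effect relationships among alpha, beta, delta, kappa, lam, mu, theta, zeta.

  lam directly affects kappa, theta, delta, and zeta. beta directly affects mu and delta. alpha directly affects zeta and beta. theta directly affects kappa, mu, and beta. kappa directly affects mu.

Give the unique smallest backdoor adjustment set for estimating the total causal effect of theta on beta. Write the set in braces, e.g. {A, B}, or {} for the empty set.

Variables eligible for adjustment (non-descendants of theta, excluding theta and beta): {alpha, lam, zeta}.
Backdoor paths from theta to beta:
  P1: theta <- lam -> zeta <- alpha -> beta
  P2: theta <- lam -> kappa -> mu <- beta
  P3: theta <- lam -> delta <- beta
Each backdoor path contains an unconditioned collider, so every path is already blocked with the empty conditioning set:
  P1: blocked at collider zeta (neither it nor any descendant is in the conditioning set).
  P2: blocked at collider mu (neither it nor any descendant is in the conditioning set).
  P3: blocked at collider delta (neither it nor any descendant is in the conditioning set).
The empty set is therefore the unique smallest valid set.

{}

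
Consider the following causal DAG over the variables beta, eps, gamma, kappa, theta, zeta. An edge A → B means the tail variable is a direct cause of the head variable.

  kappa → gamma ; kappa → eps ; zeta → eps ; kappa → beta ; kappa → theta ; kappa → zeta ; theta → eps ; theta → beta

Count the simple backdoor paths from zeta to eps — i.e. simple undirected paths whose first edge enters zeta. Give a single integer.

3

A backdoor path from zeta to eps is any simple undirected path whose first edge points into zeta (i.e. leaves zeta via a parent).
Parents of zeta: {kappa}.
Enumerating:
  P1: zeta <- kappa -> theta -> eps
  P2: zeta <- kappa -> eps
  P3: zeta <- kappa -> beta <- theta -> eps
That exhausts the simple backdoor paths. Count: 3.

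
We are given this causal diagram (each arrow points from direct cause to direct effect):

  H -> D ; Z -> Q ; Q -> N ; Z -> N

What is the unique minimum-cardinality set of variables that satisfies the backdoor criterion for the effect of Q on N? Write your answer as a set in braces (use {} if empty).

{Z}

Variables eligible for adjustment (non-descendants of Q, excluding Q and N): {D, H, Z}.
Backdoor paths from Q to N:
  P1: Q <- Z -> N
The empty set is not sufficient: P1 (Q <- Z -> N) has no collider blocking it and no conditioned non-collider, so it is open.
Try {Z}:
  P1: blocked at fork node Z ∈ conditioning set.
{Z} contains no descendant of Q and blocks every backdoor path.
No other singleton works — e.g. {H} leaves P1 open — so {Z} is the unique smallest valid adjustment set.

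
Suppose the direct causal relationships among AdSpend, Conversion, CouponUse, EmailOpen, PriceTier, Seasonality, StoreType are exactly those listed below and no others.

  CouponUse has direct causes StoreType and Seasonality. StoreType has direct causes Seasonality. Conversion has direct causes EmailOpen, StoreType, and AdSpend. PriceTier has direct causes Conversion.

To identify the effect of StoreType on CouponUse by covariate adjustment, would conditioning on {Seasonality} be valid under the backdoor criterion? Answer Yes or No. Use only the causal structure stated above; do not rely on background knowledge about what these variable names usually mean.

Backdoor paths from StoreType to CouponUse (paths whose first edge points into StoreType):
  P1: StoreType <- Seasonality -> CouponUse
Condition 1 (no descendant of StoreType in the set): holds — descendants of StoreType are {Conversion, CouponUse, PriceTier}; none are in {Seasonality}.
Condition 2 (every backdoor path blocked by {Seasonality}):
  P1: blocked at fork node Seasonality ∈ conditioning set.
{Seasonality} satisfies the backdoor criterion.

Yes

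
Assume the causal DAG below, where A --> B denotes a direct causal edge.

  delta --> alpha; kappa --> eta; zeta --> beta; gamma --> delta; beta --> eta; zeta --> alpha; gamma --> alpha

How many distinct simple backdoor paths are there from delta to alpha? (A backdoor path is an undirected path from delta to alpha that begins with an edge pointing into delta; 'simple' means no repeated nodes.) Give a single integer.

A backdoor path from delta to alpha is any simple undirected path whose first edge points into delta (i.e. leaves delta via a parent).
Parents of delta: {gamma}.
Enumerating:
  P1: delta <- gamma -> alpha
That exhausts the simple backdoor paths. Count: 1.

1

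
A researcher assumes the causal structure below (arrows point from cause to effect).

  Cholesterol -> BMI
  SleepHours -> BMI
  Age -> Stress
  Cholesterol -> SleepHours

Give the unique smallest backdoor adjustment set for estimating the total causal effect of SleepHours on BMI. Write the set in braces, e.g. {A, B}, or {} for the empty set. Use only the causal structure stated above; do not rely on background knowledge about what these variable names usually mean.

Variables eligible for adjustment (non-descendants of SleepHours, excluding SleepHours and BMI): {Age, Cholesterol, Stress}.
Backdoor paths from SleepHours to BMI:
  P1: SleepHours <- Cholesterol -> BMI
The empty set is not sufficient: P1 (SleepHours <- Cholesterol -> BMI) has no collider blocking it and no conditioned non-collider, so it is open.
Try {Cholesterol}:
  P1: blocked at fork node Cholesterol ∈ conditioning set.
{Cholesterol} contains no descendant of SleepHours and blocks every backdoor path.
No other singleton works — e.g. {Age} leaves P1 open — so {Cholesterol} is the unique smallest valid adjustment set.

{Cholesterol}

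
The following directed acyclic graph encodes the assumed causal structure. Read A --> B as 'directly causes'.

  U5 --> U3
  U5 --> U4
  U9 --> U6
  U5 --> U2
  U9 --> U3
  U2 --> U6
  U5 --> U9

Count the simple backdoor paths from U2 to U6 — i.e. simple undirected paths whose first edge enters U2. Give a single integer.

2

A backdoor path from U2 to U6 is any simple undirected path whose first edge points into U2 (i.e. leaves U2 via a parent).
Parents of U2: {U5}.
Enumerating:
  P1: U2 <- U5 -> U9 -> U6
  P2: U2 <- U5 -> U3 <- U9 -> U6
That exhausts the simple backdoor paths. Count: 2.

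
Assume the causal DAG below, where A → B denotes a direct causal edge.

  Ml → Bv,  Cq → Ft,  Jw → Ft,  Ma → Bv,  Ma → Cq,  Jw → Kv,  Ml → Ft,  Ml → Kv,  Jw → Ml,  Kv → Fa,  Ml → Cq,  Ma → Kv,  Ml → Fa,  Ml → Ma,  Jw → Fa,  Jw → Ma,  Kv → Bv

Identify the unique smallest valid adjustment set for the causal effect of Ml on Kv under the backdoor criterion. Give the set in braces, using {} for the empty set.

{Jw}

Variables eligible for adjustment (non-descendants of Ml, excluding Ml and Kv): {Jw}.
Backdoor paths from Ml to Kv:
  P1: Ml <- Jw -> Ma -> Kv
  P2: Ml <- Jw -> Ma -> Bv <- Kv
  P3: Ml <- Jw -> Kv
  P4: Ml <- Jw -> Fa <- Kv
  P5: Ml <- Jw -> Ft <- Cq <- Ma -> Kv
  P6: Ml <- Jw -> Ft <- Cq <- Ma -> Bv <- Kv
The empty set is not sufficient: P1 (Ml <- Jw -> Ma -> Kv) has no collider blocking it and no conditioned non-collider, so it is open.
Try {Jw}:
  P1: blocked at fork node Jw ∈ conditioning set.
  P2: blocked at fork node Jw ∈ conditioning set.
  P3: blocked at fork node Jw ∈ conditioning set.
  P4: blocked at fork node Jw ∈ conditioning set.
  P5: blocked at fork node Jw ∈ conditioning set.
  P6: blocked at fork node Jw ∈ conditioning set.
{Jw} contains no descendant of Ml and blocks every backdoor path.
{Jw} is the unique smallest valid adjustment set.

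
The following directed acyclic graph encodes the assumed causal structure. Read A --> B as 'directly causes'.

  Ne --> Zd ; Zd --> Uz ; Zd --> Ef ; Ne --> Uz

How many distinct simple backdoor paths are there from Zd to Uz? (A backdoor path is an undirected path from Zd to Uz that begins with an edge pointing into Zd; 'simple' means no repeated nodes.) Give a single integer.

A backdoor path from Zd to Uz is any simple undirected path whose first edge points into Zd (i.e. leaves Zd via a parent).
Parents of Zd: {Ne}.
Enumerating:
  P1: Zd <- Ne -> Uz
That exhausts the simple backdoor paths. Count: 1.

1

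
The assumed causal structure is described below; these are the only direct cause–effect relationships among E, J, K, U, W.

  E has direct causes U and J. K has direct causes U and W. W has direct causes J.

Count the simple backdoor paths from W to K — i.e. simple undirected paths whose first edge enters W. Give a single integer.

1

A backdoor path from W to K is any simple undirected path whose first edge points into W (i.e. leaves W via a parent).
Parents of W: {J}.
Enumerating:
  P1: W <- J -> E <- U -> K
That exhausts the simple backdoor paths. Count: 1.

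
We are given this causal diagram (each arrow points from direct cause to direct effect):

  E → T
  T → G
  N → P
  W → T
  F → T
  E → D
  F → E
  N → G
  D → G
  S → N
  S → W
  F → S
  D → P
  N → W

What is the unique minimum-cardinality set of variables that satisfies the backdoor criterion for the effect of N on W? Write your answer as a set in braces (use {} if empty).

Variables eligible for adjustment (non-descendants of N, excluding N and W): {D, E, F, S}.
Backdoor paths from N to W:
  P1: N <- S <- F -> E -> D -> G <- T <- W
  P2: N <- S <- F -> E -> T <- W
  P3: N <- S <- F -> T <- W
  P4: N <- S -> W
The empty set is not sufficient: P4 (N <- S -> W) has no collider blocking it and no conditioned non-collider, so it is open.
Try {S}:
  P1: blocked at chain node S ∈ conditioning set.
  P2: blocked at chain node S ∈ conditioning set.
  P3: blocked at chain node S ∈ conditioning set.
  P4: blocked at fork node S ∈ conditioning set.
{S} contains no descendant of N and blocks every backdoor path.
No other singleton works — e.g. {F} leaves P4 open — so {S} is the unique smallest valid adjustment set.

{S}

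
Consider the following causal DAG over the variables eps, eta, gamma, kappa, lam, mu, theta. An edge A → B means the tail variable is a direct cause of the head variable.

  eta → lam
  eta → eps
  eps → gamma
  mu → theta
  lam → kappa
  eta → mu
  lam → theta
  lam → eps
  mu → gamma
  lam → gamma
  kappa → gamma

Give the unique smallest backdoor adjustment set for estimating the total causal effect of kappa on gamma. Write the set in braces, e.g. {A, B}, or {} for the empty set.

{lam}

Variables eligible for adjustment (non-descendants of kappa, excluding kappa and gamma): {eps, eta, lam, mu, theta}.
Backdoor paths from kappa to gamma:
  P1: kappa <- lam <- eta -> mu -> gamma
  P2: kappa <- lam <- eta -> eps -> gamma
  P3: kappa <- lam -> eps <- eta -> mu -> gamma
  P4: kappa <- lam -> eps -> gamma
  P5: kappa <- lam -> theta <- mu <- eta -> eps -> gamma
  P6: kappa <- lam -> theta <- mu -> gamma
  P7: kappa <- lam -> gamma
The empty set is not sufficient: P1 (kappa <- lam <- eta -> mu -> gamma) has no collider blocking it and no conditioned non-collider, so it is open.
Try {lam}:
  P1: blocked at chain node lam ∈ conditioning set.
  P2: blocked at chain node lam ∈ conditioning set.
  P3: blocked at fork node lam ∈ conditioning set.
  P4: blocked at fork node lam ∈ conditioning set.
  P5: blocked at fork node lam ∈ conditioning set.
  P6: blocked at fork node lam ∈ conditioning set.
  P7: blocked at fork node lam ∈ conditioning set.
{lam} contains no descendant of kappa and blocks every backdoor path.
No other singleton works — e.g. {eta} leaves P4 open — so {lam} is the unique smallest valid adjustment set.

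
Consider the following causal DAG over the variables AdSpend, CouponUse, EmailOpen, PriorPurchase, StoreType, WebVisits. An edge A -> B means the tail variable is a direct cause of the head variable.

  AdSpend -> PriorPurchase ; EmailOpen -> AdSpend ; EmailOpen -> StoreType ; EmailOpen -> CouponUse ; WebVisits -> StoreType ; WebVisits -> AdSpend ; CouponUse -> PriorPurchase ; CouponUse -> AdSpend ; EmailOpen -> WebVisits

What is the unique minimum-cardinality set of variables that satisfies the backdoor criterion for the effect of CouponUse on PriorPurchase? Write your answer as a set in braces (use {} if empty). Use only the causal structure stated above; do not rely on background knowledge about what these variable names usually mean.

Variables eligible for adjustment (non-descendants of CouponUse, excluding CouponUse and PriorPurchase): {EmailOpen, StoreType, WebVisits}.
Backdoor paths from CouponUse to PriorPurchase:
  P1: CouponUse <- EmailOpen -> WebVisits -> AdSpend -> PriorPurchase
  P2: CouponUse <- EmailOpen -> StoreType <- WebVisits -> AdSpend -> PriorPurchase
  P3: CouponUse <- EmailOpen -> AdSpend -> PriorPurchase
The empty set is not sufficient: P1 (CouponUse <- EmailOpen -> WebVisits -> AdSpend -> PriorPurchase) has no collider blocking it and no conditioned non-collider, so it is open.
Try {EmailOpen}:
  P1: blocked at fork node EmailOpen ∈ conditioning set.
  P2: blocked at fork node EmailOpen ∈ conditioning set.
  P3: blocked at fork node EmailOpen ∈ conditioning set.
{EmailOpen} contains no descendant of CouponUse and blocks every backdoor path.
No other singleton works — e.g. {WebVisits} leaves P3 open — so {EmailOpen} is the unique smallest valid adjustment set.

{EmailOpen}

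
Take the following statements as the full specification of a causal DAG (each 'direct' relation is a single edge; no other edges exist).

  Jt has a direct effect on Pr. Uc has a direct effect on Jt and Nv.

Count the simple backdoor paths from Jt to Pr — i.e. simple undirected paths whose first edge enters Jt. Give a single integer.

A backdoor path from Jt to Pr is any simple undirected path whose first edge points into Jt (i.e. leaves Jt via a parent).
Parents of Jt: {Uc}.
No simple path from any parent of Jt reaches Pr without revisiting Jt, so there are no backdoor paths.

0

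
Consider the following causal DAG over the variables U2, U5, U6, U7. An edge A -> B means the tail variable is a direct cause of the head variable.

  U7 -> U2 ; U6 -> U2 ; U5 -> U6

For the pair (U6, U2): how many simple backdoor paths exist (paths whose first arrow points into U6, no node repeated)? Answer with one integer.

0

A backdoor path from U6 to U2 is any simple undirected path whose first edge points into U6 (i.e. leaves U6 via a parent).
Parents of U6: {U5}.
No simple path from any parent of U6 reaches U2 without revisiting U6, so there are no backdoor paths.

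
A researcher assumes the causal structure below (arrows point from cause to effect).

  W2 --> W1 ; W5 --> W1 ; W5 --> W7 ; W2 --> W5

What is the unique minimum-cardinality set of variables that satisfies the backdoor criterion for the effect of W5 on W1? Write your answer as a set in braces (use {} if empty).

Variables eligible for adjustment (non-descendants of W5, excluding W5 and W1): {W2}.
Backdoor paths from W5 to W1:
  P1: W5 <- W2 -> W1
The empty set is not sufficient: P1 (W5 <- W2 -> W1) has no collider blocking it and no conditioned non-collider, so it is open.
Try {W2}:
  P1: blocked at fork node W2 ∈ conditioning set.
{W2} contains no descendant of W5 and blocks every backdoor path.
{W2} is the unique smallest valid adjustment set.

{W2}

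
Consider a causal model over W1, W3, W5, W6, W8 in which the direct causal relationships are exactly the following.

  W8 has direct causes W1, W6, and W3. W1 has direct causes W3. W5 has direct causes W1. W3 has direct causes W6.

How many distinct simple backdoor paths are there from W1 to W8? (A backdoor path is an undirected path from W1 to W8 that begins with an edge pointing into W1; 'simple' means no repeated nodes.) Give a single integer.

2

A backdoor path from W1 to W8 is any simple undirected path whose first edge points into W1 (i.e. leaves W1 via a parent).
Parents of W1: {W3}.
Enumerating:
  P1: W1 <- W3 <- W6 -> W8
  P2: W1 <- W3 -> W8
That exhausts the simple backdoor paths. Count: 2.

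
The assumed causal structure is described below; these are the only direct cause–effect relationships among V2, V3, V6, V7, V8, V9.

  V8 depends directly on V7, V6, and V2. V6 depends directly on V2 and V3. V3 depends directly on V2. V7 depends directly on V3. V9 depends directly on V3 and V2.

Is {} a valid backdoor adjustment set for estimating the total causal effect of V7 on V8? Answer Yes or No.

No

Backdoor paths from V7 to V8 (paths whose first edge points into V7):
  P1: V7 <- V3 <- V2 -> V6 -> V8
  P2: V7 <- V3 <- V2 -> V8
  P3: V7 <- V3 -> V6 <- V2 -> V8
  P4: V7 <- V3 -> V6 -> V8
  P5: V7 <- V3 -> V9 <- V2 -> V6 -> V8
  P6: V7 <- V3 -> V9 <- V2 -> V8
Condition 1 (no descendant of V7 in the set): holds — descendants of V7 are {V8}; none are in {}.
Condition 2 (every backdoor path blocked by {}):
  P1: open — no interior node is in the conditioning set.
  P2: open — no interior node is in the conditioning set.
  P3: blocked at collider V6 (neither it nor any descendant is in the conditioning set).
  P4: open — no interior node is in the conditioning set.
  P5: blocked at collider V9 (neither it nor any descendant is in the conditioning set).
  P6: blocked at collider V9 (neither it nor any descendant is in the conditioning set).
{} does not satisfy the backdoor criterion.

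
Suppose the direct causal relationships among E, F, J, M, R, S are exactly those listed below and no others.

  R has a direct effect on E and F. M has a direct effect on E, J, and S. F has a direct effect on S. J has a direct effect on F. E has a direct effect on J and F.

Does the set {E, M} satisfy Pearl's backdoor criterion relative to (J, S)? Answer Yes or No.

Yes

Backdoor paths from J to S (paths whose first edge points into J):
  P1: J <- M -> E <- R -> F -> S
  P2: J <- M -> E -> F -> S
  P3: J <- M -> S
  P4: J <- E <- M -> S
  P5: J <- E <- R -> F -> S
  P6: J <- E -> F -> S
Condition 1 (no descendant of J in the set): holds — descendants of J are {F, S}; none are in {E, M}.
Condition 2 (every backdoor path blocked by {E, M}):
  P1: blocked at fork node M ∈ conditioning set.
  P2: blocked at fork node M ∈ conditioning set.
  P3: blocked at fork node M ∈ conditioning set.
  P4: blocked at chain node E ∈ conditioning set.
  P5: blocked at chain node E ∈ conditioning set.
  P6: blocked at fork node E ∈ conditioning set.
{E, M} satisfies the backdoor criterion.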